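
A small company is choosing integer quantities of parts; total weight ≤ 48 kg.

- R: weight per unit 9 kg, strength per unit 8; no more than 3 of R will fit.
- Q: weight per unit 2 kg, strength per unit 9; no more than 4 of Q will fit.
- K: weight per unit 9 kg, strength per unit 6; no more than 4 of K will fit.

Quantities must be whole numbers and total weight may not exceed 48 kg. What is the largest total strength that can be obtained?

66

This is a bounded integer knapsack.
3×R, 4×Q, and 1×K: weight 44 ≤ 48, strength 3·8 + 4·9 + 1·6 = 66.
2×R, 4×Q, and 2×K: weight 44 ≤ 48, strength 2·8 + 4·9 + 2·6 = 64.
Best is 66.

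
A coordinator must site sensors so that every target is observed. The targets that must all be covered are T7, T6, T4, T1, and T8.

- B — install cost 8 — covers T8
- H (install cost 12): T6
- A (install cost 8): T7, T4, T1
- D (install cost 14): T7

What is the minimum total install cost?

28

Choose B, H, and A: together they cover T7, T6, T4, T1, T8 — every target.
Total install cost: 8 + 12 + 8 = 28.
No cover costs less than 28.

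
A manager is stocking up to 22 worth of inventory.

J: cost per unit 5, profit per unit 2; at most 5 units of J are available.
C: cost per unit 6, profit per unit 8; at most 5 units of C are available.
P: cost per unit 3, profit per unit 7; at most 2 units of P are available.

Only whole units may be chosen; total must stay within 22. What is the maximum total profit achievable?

31

Take 3×C and 1×P: cost 21 ≤ 22, profit 3·8 + 1·7 = 31.
No other integer combination yields more.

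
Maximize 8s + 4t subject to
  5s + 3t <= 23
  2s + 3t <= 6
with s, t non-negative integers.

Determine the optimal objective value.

24

(s,t)=(3,0) is feasible, giving 24.
(s,t)=(2,0) is feasible, giving 16.
Maximum is 24 at (s,t)=(3,0).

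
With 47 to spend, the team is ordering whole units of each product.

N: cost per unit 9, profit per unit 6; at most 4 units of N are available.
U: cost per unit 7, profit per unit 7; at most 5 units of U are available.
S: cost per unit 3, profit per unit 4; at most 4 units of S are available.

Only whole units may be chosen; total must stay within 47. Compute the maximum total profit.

51

S has the best ratio (4/3); taking only S gives at most 4×4 = 16 (stopped by the supply cap of 4).
Mixing does better — 5×U and 4×S: cost 47 ≤ 47, profit 5·7 + 4·4 = 51.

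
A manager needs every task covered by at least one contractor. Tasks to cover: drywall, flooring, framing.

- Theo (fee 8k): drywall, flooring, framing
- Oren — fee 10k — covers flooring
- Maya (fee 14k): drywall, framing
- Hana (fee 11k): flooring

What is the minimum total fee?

8

Theo alone covers drywall, flooring, framing — every task.
Total fee: 8.
No cover costs less than 8.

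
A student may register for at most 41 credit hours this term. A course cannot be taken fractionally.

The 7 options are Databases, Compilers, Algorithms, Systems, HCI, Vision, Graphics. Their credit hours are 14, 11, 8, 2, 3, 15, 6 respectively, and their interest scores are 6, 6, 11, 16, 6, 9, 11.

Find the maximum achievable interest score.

53

This is a 0-1 knapsack instance.
Take Algorithms, Systems, HCI, Vision, and Graphics: credit hours 8 + 2 + 3 + 15 + 6 = 34 ≤ 41, interest score 11 + 16 + 6 + 9 + 11 = 53.
No other feasible combination does better.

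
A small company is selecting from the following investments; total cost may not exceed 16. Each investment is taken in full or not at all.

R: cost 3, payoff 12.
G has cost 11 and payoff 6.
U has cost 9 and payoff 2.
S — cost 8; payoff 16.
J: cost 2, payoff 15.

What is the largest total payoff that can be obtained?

43

Take R, S, and J: cost 3 + 8 + 2 = 13 ≤ 16, payoff 12 + 16 + 15 = 43.
No other feasible combination does better.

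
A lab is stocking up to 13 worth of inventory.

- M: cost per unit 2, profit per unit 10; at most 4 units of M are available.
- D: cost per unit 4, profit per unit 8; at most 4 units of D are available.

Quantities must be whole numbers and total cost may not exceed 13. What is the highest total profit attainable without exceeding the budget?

48

This is a bounded integer knapsack.
4×M: cost 8 ≤ 13, profit 4·10 = 40.
4×M and 1×D: cost 12 ≤ 13, profit 4·10 + 1·8 = 48.
Best is 48.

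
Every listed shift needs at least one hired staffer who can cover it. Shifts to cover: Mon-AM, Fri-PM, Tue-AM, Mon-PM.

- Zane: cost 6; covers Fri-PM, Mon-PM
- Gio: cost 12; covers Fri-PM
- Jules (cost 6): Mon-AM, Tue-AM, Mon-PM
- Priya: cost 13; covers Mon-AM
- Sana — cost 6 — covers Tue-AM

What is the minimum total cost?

12

This is an integer covering problem.
Choose Zane and Jules: together they cover Mon-AM, Fri-PM, Tue-AM, Mon-PM — every shift.
Total cost: 6 + 6 = 12.
No cover costs less than 12.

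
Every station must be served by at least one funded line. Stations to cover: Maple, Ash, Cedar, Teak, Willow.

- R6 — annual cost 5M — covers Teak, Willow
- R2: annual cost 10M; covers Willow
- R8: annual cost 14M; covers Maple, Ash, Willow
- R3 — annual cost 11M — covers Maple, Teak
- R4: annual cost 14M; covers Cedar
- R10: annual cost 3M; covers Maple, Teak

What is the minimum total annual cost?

31

The greedy cost-per-new-station heuristic would pick R10, R6, R8, and R4 for 36, but a cheaper cover exists.
Choose R8, R4, and R10: together they cover Maple, Ash, Cedar, Teak, Willow — every station.
Total annual cost: 14 + 14 + 3 = 31.
No cover costs less than 31.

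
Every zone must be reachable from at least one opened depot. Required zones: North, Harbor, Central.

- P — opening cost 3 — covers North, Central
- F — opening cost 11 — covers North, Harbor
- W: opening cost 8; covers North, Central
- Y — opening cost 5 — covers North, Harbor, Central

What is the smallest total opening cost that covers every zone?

The greedy cost-per-new-zone heuristic would pick P and Y for 8, but a cheaper cover exists.
Y alone covers North, Harbor, Central — every zone.
Total opening cost: 5.
No cover costs less than 5.

5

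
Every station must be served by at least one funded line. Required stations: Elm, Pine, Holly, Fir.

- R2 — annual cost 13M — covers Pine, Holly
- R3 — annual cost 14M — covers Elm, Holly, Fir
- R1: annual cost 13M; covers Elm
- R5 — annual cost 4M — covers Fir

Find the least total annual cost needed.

The greedy cost-per-new-station heuristic would pick R5, R2, and R1 for 30, but a cheaper cover exists.
Choose R2 and R3: together they cover Elm, Pine, Holly, Fir — every station.
Total annual cost: 13 + 14 = 27.
No cover costs less than 27.

27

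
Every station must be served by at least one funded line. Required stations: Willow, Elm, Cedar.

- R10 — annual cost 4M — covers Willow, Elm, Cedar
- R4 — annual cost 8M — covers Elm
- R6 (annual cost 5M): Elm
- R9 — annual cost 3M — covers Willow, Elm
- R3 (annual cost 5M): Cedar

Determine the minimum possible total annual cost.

R10 alone covers Willow, Elm, Cedar — every station.
Total annual cost: 4.
No cover costs less than 4.

4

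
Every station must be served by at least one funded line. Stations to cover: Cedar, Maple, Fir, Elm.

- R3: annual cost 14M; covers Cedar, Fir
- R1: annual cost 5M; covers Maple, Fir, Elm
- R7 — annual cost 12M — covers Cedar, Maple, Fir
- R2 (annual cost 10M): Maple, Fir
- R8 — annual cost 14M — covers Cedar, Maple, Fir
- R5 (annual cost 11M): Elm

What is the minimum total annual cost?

17

Choose R1 and R7: together they cover Cedar, Maple, Fir, Elm — every station.
Total annual cost: 5 + 12 = 17.
No cover costs less than 17.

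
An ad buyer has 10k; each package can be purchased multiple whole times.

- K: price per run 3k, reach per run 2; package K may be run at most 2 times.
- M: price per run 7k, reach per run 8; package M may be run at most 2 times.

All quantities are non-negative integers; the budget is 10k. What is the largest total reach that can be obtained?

1×M: price 7 ≤ 10, reach 1·8 = 8.
1×K and 1×M: price 10 ≤ 10, reach 1·2 + 1·8 = 10.
Best is 10.

10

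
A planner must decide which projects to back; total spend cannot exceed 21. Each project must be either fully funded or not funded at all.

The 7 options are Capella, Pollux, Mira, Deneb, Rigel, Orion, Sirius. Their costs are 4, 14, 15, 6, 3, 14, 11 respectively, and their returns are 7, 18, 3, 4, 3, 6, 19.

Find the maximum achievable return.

Capella + Rigel + Sirius: cost 4 + 3 + 11 = 18 ≤ 21, return 7 + 3 + 19 = 29.
Capella + Deneb + Sirius: cost 4 + 6 + 11 = 21 ≤ 21, return 7 + 4 + 19 = 30.
Best is Capella, Deneb, and Sirius with total return 30.

30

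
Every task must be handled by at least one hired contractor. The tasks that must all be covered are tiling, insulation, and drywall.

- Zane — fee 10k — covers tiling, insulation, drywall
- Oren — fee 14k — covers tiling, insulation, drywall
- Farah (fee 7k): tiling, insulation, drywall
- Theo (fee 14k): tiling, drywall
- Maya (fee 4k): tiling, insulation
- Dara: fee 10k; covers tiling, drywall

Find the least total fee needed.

7

The greedy cost-per-new-task heuristic would pick Maya and Farah for 11, but a cheaper cover exists.
Farah alone covers tiling, insulation, drywall — every task.
Total fee: 7.
No cover costs less than 7.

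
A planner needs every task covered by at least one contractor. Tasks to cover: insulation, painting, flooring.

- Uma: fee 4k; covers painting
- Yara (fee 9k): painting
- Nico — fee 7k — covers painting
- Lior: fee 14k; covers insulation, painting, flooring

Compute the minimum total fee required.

14

The greedy cost-per-new-task heuristic would pick Uma and Lior for 18, but a cheaper cover exists.
Lior alone covers insulation, painting, flooring — every task.
Total fee: 14.
No cover costs less than 14.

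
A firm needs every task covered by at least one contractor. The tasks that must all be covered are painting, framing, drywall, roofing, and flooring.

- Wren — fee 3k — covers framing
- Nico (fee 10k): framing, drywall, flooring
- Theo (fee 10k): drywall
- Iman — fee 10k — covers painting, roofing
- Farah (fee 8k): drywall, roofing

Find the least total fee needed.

20

The greedy cost-per-new-task heuristic would pick Wren, Farah, Nico, and Iman for 31, but a cheaper cover exists.
Choose Nico and Iman: together they cover painting, framing, drywall, roofing, flooring — every task.
Total fee: 10 + 10 = 20.
No cover costs less than 20.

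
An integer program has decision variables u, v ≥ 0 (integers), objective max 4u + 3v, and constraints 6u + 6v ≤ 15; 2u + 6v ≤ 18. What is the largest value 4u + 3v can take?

8

Relaxing integrality, the LP optimum is 10.00 at (u,v) = (2.5, 0), which is not an integer point.
(u,v)=(2,0): 6·2+6·0=12≤15, 2·2+6·0=4≤18, objective 8.
(u,v)=(1,1): 6·1+6·1=12≤15, 2·1+6·1=8≤18, objective 7.
The best lattice point is (2,0), giving 8.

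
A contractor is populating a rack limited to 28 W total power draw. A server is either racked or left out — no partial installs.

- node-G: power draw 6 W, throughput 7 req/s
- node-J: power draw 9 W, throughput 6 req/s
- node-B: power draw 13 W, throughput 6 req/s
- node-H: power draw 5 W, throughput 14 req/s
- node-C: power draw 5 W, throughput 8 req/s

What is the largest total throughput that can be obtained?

Allowing fractional choices, the relaxed optimum would be about 36.4, but servers are indivisible.
node-G + node-H + node-C: power draw 6 + 5 + 5 = 16 ≤ 28, throughput 7 + 14 + 8 = 29.
node-G + node-J + node-H + node-C: power draw 6 + 9 + 5 + 5 = 25 ≤ 28, throughput 7 + 6 + 14 + 8 = 35.
node-J + node-H + node-C: power draw 9 + 5 + 5 = 19 ≤ 28, throughput 6 + 14 + 8 = 28.
Best is node-G, node-J, node-H, and node-C with total throughput 35.

35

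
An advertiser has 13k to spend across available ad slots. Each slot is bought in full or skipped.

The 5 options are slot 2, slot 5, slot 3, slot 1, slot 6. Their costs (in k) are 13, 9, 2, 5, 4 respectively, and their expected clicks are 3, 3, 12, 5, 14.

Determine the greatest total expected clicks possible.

This is an integer program with binary decision variables.
Allowing fractional choices, the relaxed optimum would be about 31.7, but ad slots are indivisible.
slot 3 + slot 1 + slot 6: cost 2 + 5 + 4 = 11 ≤ 13, expected clicks 12 + 5 + 14 = 31.
slot 1 + slot 6: cost 5 + 4 = 9 ≤ 13, expected clicks 5 + 14 = 19.
slot 3 + slot 6: cost 2 + 4 = 6 ≤ 13, expected clicks 12 + 14 = 26.
Best is slot 3, slot 1, and slot 6 with total expected clicks 31.

31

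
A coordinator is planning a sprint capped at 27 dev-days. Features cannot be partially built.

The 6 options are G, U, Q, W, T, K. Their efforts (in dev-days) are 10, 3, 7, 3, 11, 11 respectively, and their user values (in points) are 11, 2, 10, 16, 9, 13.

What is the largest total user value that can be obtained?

Allowing fractional choices, the relaxed optimum would be about 45.6, but features are indivisible.
G + W + K: effort 10 + 3 + 11 = 24 ≤ 27, user value 11 + 16 + 13 = 40.
G + U + W + K: effort 10 + 3 + 3 + 11 = 27 ≤ 27, user value 11 + 2 + 16 + 13 = 42.
U + Q + W + K: effort 3 + 7 + 3 + 11 = 24 ≤ 27, user value 2 + 10 + 16 + 13 = 41.
Best is G, U, W, and K with total user value 42.

42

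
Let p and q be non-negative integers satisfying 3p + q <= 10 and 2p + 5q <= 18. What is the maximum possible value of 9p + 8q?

35

Relaxing integrality, the LP optimum is 43.08 at (p,q) = (2.46, 2.62), which is not an integer point.
(p,q)=(3,1): 3·3+1·1=10≤10, 2·3+5·1=11≤18, objective 35.
(p,q)=(2,2): 3·2+1·2=8≤10, 2·2+5·2=14≤18, objective 34.
No feasible integer point exceeds 35.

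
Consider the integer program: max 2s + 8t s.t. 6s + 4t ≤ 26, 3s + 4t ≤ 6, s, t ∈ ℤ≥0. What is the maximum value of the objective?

8

Relaxing integrality, the LP optimum is 12.00 at (s,t) = (0, 1.5), which is not an integer point.
(s,t)=(0,1): 6·0+4·1=4≤26, 3·0+4·1=4≤6, objective 8.
(s,t)=(1,0): 6·1+4·0=6≤26, 3·1+4·0=3≤6, objective 2.
Maximum is 8 at (s,t)=(0,1).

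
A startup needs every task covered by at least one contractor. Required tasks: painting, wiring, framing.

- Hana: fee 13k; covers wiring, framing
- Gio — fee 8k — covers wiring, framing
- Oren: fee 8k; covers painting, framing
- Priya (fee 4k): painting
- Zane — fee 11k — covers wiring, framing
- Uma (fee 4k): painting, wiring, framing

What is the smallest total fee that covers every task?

Uma alone covers painting, wiring, framing — every task.
Total fee: 4.
No cover costs less than 4.

4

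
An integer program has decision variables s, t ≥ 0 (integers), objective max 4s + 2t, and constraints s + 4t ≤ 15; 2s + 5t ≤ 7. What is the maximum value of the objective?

Relaxing integrality, the LP optimum is 14.00 at (s,t) = (3.5, 0), which is not an integer point.
(s,t)=(3,0): 1·3+4·0=3≤15, 2·3+5·0=6≤7, objective 12.
(s,t)=(2,0): 1·2+4·0=2≤15, 2·2+5·0=4≤7, objective 8.
The best lattice point is (3,0), giving 12.

12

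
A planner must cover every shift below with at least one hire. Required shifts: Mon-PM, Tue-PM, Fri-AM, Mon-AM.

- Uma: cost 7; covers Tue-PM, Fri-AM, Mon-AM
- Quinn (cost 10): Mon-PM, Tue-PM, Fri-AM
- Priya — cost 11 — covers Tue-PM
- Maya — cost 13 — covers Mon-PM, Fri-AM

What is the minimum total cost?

This is an integer covering problem.
Choose Uma and Quinn: together they cover Mon-PM, Tue-PM, Fri-AM, Mon-AM — every shift.
Total cost: 7 + 10 = 17.

17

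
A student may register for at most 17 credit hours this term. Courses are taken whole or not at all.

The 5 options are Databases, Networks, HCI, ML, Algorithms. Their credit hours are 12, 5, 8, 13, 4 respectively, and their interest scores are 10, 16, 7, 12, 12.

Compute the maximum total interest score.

Take Networks, HCI, and Algorithms: credit hours 5 + 8 + 4 = 17 ≤ 17, interest score 16 + 7 + 12 = 35.
No other feasible combination does better.

35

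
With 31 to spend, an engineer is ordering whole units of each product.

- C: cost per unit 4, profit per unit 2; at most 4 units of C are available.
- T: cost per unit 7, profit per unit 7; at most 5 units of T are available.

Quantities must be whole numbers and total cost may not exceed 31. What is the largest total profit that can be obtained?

2×C and 3×T: cost 29 ≤ 31, profit 2·2 + 3·7 = 25.
4×T: cost 28 ≤ 31, profit 4·7 = 28.
Best is 28.

28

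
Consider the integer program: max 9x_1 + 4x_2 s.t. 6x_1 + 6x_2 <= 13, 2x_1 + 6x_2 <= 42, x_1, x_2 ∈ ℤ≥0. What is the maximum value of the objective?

(x_1,x_2)=(2,0): 6·2+6·0=12≤13, 2·2+6·0=4≤42, objective 18.
(x_1,x_2)=(1,1): 6·1+6·1=12≤13, 2·1+6·1=8≤42, objective 13.
(x_1,x_2)=(1,0): 6·1+6·0=6≤13, 2·1+6·0=2≤42, objective 9.
No feasible integer point exceeds 18.

18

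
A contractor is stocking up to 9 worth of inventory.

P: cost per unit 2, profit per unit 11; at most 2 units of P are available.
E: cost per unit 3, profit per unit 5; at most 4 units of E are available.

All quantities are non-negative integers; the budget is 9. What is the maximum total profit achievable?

This is a bounded integer knapsack.
2×P and 1×E: cost 7 ≤ 9, profit 2·11 + 1·5 = 27.
2×P: cost 4 ≤ 9, profit 2·11 = 22.
Best is 27.

27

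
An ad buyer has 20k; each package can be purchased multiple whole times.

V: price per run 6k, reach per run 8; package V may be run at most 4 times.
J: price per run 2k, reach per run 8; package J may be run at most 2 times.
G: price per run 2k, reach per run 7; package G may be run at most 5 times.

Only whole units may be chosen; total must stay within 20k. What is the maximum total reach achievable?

59

This is a bounded integer knapsack.
J has the best ratio (8/2); taking only J gives at most 2×8 = 16 (stopped by the supply cap of 2).
Mixing does better — 1×V, 2×J, and 5×G: price 20 ≤ 20, reach 1·8 + 2·8 + 5·7 = 59.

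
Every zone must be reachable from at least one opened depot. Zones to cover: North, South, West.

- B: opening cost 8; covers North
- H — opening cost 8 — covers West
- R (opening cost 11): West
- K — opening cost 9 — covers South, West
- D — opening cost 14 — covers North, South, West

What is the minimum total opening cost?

14

The greedy cost-per-new-zone heuristic would pick K and B for 17, but a cheaper cover exists.
D alone covers North, South, West — every zone.
Total opening cost: 14.
No cover costs less than 14.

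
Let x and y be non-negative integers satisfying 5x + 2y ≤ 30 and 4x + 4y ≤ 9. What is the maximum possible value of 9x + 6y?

18

(x,y)=(2,0): 5·2+2·0=10≤30, 4·2+4·0=8≤9, objective 18.
(x,y)=(1,1): 5·1+2·1=7≤30, 4·1+4·1=8≤9, objective 15.
No feasible integer point exceeds 18.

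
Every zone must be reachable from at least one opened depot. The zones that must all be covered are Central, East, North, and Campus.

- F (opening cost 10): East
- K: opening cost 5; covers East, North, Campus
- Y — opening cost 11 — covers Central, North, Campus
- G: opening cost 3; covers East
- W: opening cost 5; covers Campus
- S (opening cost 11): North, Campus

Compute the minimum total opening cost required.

14

This is a weighted set-cover instance.
The greedy cost-per-new-zone heuristic would pick K and Y for 16, but a cheaper cover exists.
Choose Y and G: together they cover Central, East, North, Campus — every zone.
Total opening cost: 11 + 3 = 14.
No cover costs less than 14.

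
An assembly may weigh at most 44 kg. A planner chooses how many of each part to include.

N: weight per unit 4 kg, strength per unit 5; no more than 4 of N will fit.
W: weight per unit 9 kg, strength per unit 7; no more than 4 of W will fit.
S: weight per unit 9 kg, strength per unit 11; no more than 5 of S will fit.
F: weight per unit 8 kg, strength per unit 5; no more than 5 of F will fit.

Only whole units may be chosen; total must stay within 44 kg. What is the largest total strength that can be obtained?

N has the best ratio (5/4); taking only N gives at most 4×5 = 20 (stopped by the supply cap of 4).
Mixing does better — 2×N and 4×S: weight 44 ≤ 44, strength 2·5 + 4·11 = 54.

54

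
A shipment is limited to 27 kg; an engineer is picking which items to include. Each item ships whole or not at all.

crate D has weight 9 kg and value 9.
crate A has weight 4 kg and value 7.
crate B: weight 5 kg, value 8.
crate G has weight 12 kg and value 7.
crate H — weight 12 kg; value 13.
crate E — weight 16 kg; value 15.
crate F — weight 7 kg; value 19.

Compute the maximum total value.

43

This is an integer program with binary decision variables.
crate D + crate A + crate B + crate F: weight 9 + 4 + 5 + 7 = 25 ≤ 27, value 9 + 7 + 8 + 19 = 43.
crate A + crate E + crate F: weight 4 + 16 + 7 = 27 ≤ 27, value 7 + 15 + 19 = 41.
Best is crate D, crate A, crate B, and crate F with total value 43.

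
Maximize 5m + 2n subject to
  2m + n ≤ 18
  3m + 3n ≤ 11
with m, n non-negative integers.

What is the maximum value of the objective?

15

Relaxing integrality, the LP optimum is 18.33 at (m,n) = (3.67, 0), which is not an integer point.
(m,n)=(3,0): 2·3+1·0=6≤18, 3·3+3·0=9≤11, objective 15.
(m,n)=(2,1): 2·2+1·1=5≤18, 3·2+3·1=9≤11, objective 12.
(m,n)=(2,0): 2·2+1·0=4≤18, 3·2+3·0=6≤11, objective 10.
No feasible integer point exceeds 15.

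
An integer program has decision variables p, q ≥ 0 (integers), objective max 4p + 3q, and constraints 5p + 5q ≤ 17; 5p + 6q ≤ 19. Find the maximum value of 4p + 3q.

(p,q)=(3,0): 5·3+5·0=15≤17, 5·3+6·0=15≤19, objective 12.
(p,q)=(2,1): 5·2+5·1=15≤17, 5·2+6·1=16≤19, objective 11.
(p,q)=(2,0): 5·2+5·0=10≤17, 5·2+6·0=10≤19, objective 8.
No feasible integer point exceeds 12.

12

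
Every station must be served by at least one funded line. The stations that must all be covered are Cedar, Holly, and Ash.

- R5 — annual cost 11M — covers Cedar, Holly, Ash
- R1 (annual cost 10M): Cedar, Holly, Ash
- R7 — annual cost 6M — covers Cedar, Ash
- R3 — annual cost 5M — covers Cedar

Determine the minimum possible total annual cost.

10

The greedy cost-per-new-station heuristic would pick R7 and R1 for 16, but a cheaper cover exists.
R1 alone covers Cedar, Holly, Ash — every station.
Total annual cost: 10.
No cover costs less than 10.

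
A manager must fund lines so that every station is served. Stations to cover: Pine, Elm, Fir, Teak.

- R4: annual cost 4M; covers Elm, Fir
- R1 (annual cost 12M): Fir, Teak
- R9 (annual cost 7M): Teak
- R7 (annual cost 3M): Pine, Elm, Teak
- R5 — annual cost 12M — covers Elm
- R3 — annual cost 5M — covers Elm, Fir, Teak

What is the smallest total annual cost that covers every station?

Choose R4 and R7: together they cover Pine, Elm, Fir, Teak — every station.
Total annual cost: 4 + 3 = 7.
No cover costs less than 7.

7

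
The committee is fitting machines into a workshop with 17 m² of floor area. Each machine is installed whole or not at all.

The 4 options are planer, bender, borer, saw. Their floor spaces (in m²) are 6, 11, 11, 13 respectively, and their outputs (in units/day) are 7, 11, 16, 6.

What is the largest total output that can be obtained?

23

Take planer and borer: floor space 6 + 11 = 17 ≤ 17, output 7 + 16 = 23.
No other feasible combination does better.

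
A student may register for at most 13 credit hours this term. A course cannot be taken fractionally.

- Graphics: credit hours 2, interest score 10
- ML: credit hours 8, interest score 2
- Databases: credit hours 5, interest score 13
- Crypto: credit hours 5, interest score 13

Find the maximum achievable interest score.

36

Treat it as a binary knapsack problem.
Allowing fractional choices, the relaxed optimum would be about 36.2, but courses are indivisible.
Graphics + Databases + Crypto: credit hours 2 + 5 + 5 = 12 ≤ 13, interest score 10 + 13 + 13 = 36.
Databases + Crypto: credit hours 5 + 5 = 10 ≤ 13, interest score 13 + 13 = 26.
Graphics + Databases: credit hours 2 + 5 = 7 ≤ 13, interest score 10 + 13 = 23.
Best is Graphics, Databases, and Crypto with total interest score 36.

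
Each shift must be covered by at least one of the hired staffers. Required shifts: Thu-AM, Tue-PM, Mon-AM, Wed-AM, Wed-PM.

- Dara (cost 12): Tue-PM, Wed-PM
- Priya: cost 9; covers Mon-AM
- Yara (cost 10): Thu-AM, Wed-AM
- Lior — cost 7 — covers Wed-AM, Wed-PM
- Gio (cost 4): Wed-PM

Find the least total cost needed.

31

The greedy cost-per-new-shift heuristic would pick Lior, Priya, Yara, and Dara for 38, but a cheaper cover exists.
Choose Dara, Priya, and Yara: together they cover Thu-AM, Tue-PM, Mon-AM, Wed-AM, Wed-PM — every shift.
Total cost: 12 + 9 + 10 = 31.
No cover costs less than 31.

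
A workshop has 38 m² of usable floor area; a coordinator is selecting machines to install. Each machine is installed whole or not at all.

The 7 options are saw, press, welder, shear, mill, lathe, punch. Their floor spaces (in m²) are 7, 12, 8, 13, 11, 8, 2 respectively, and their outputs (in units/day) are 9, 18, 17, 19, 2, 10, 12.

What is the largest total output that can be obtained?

67

Take saw, welder, shear, lathe, and punch: floor space 7 + 8 + 13 + 8 + 2 = 38 ≤ 38, output 9 + 17 + 19 + 10 + 12 = 67.
No other feasible combination does better.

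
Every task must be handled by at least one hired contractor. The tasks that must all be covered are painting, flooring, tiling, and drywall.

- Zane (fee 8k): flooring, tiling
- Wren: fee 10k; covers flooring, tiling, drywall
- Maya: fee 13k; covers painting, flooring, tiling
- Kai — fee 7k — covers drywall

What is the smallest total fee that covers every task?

This is a weighted set-cover instance.
The greedy cost-per-new-task heuristic would pick Wren and Maya for 23, but a cheaper cover exists.
Choose Maya and Kai: together they cover painting, flooring, tiling, drywall — every task.
Total fee: 13 + 7 = 20.
No cover costs less than 20.

20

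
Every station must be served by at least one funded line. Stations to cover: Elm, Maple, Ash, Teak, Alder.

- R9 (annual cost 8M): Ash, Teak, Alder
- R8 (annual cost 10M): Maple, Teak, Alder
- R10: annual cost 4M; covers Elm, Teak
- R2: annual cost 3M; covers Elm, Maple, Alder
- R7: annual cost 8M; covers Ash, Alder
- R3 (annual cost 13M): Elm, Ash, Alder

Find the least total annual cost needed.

11

Choose R9 and R2: together they cover Elm, Maple, Ash, Teak, Alder — every station.
Total annual cost: 8 + 3 = 11.
No cover costs less than 11.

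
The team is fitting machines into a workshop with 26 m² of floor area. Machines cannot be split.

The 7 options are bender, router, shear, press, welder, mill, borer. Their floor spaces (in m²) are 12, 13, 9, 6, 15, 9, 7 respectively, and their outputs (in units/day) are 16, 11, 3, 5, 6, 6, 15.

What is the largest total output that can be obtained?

36

bender + press + borer: floor space 12 + 6 + 7 = 25 ≤ 26, output 16 + 5 + 15 = 36.
bender + borer: floor space 12 + 7 = 19 ≤ 26, output 16 + 15 = 31.
Best is bender, press, and borer with total output 36.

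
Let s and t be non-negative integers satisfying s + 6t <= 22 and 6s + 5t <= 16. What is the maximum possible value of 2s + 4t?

12

Relaxing integrality, the LP optimum is 12.80 at (s,t) = (0, 3.2), which is not an integer point.
(s,t)=(0,3): 1·0+6·3=18≤22, 6·0+5·3=15≤16, objective 12.
(s,t)=(1,2): 1·1+6·2=13≤22, 6·1+5·2=16≤16, objective 10.
(s,t)=(0,2): 1·0+6·2=12≤22, 6·0+5·2=10≤16, objective 8.
No feasible integer point exceeds 12.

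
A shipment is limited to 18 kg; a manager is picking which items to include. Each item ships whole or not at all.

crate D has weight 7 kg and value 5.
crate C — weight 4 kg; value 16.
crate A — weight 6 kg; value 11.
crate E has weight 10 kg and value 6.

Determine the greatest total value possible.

Allowing fractional choices, the relaxed optimum would be about 32.6, but items are indivisible.
crate D + crate C + crate A: weight 7 + 4 + 6 = 17 ≤ 18, value 5 + 16 + 11 = 32.
crate C + crate A: weight 4 + 6 = 10 ≤ 18, value 16 + 11 = 27.
Best is crate D, crate C, and crate A with total value 32.

32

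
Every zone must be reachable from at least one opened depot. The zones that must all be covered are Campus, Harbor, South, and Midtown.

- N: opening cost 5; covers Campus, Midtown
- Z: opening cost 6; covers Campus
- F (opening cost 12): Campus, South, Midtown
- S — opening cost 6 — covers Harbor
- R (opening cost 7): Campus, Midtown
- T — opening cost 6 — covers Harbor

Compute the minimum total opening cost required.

18

The greedy cost-per-new-zone heuristic would pick N, S, and F for 23, but a cheaper cover exists.
Choose F and S: together they cover Campus, Harbor, South, Midtown — every zone.
Total opening cost: 12 + 6 = 18.
No cover costs less than 18.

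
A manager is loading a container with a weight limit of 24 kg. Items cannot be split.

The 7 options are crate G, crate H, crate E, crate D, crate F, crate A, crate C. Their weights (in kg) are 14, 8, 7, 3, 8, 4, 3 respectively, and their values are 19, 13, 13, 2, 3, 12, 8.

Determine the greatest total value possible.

crate G + crate D + crate A + crate C: weight 14 + 3 + 4 + 3 = 24 ≤ 24, value 19 + 2 + 12 + 8 = 41.
crate H + crate E + crate A + crate C: weight 8 + 7 + 4 + 3 = 22 ≤ 24, value 13 + 13 + 12 + 8 = 46.
Best is crate H, crate E, crate A, and crate C with total value 46.

46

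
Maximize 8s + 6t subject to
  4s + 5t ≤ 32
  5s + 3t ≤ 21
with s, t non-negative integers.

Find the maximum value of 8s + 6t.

The continuous relaxation peaks at (0.692, 5.85) with value 40.62; rounding to a feasible lattice point costs some objective.
(s,t)=(1,5): 4·1+5·5=29≤32, 5·1+3·5=20≤21, objective 38.
(s,t)=(0,6): 4·0+5·6=30≤32, 5·0+3·6=18≤21, objective 36.
(s,t)=(1,4): 4·1+5·4=24≤32, 5·1+3·4=17≤21, objective 32.
(s,t)=(0,5): 4·0+5·5=25≤32, 5·0+3·5=15≤21, objective 30.
Maximum is 38 at (s,t)=(1,5).

38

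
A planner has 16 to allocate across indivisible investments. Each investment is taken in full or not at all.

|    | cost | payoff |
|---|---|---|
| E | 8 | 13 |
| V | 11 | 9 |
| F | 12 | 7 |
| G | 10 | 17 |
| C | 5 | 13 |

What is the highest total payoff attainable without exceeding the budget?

30

G + C: cost 10 + 5 = 15 ≤ 16, payoff 17 + 13 = 30.
E + C: cost 8 + 5 = 13 ≤ 16, payoff 13 + 13 = 26.
Best is G and C with total payoff 30.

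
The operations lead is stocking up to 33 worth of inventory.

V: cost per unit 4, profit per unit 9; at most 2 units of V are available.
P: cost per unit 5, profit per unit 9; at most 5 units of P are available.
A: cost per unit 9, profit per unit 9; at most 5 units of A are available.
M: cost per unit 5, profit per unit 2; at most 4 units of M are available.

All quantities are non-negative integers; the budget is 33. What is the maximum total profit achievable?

2×V, 4×P, and 1×M: cost 33 ≤ 33, profit 2·9 + 4·9 + 1·2 = 56.
2×V and 5×P: cost 33 ≤ 33, profit 2·9 + 5·9 = 63.
Best is 63.

63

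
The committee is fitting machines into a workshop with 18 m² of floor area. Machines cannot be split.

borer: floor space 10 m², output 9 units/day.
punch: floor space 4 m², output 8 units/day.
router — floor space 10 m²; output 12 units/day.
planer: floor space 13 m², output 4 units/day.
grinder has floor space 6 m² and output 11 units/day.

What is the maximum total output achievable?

23

Treat it as a binary knapsack problem.
Allowing fractional choices, the relaxed optimum would be about 28.6, but machines are indivisible.
punch + router: floor space 4 + 10 = 14 ≤ 18, output 8 + 12 = 20.
router + grinder: floor space 10 + 6 = 16 ≤ 18, output 12 + 11 = 23.
Best is router and grinder with total output 23.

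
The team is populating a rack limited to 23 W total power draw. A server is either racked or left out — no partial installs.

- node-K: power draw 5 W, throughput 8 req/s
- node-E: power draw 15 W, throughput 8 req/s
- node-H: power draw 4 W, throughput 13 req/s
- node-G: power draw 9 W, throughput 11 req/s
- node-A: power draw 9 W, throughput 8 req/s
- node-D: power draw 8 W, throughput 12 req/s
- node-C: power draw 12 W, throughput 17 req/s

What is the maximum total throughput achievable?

38

Allowing fractional choices, the relaxed optimum would be about 41.5, but servers are indivisible.
node-H + node-G + node-D: power draw 4 + 9 + 8 = 21 ≤ 23, throughput 13 + 11 + 12 = 36.
node-K + node-H + node-C: power draw 5 + 4 + 12 = 21 ≤ 23, throughput 8 + 13 + 17 = 38.
Best is node-K, node-H, and node-C with total throughput 38.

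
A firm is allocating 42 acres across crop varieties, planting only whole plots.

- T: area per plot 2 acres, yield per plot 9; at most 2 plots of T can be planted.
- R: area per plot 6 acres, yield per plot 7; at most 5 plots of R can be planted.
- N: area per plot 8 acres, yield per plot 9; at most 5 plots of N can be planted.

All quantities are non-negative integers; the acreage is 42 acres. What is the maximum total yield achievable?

T has the best ratio (9/2); taking only T gives at most 2×9 = 18 (stopped by the supply cap of 2).
Mixing does better — 2×T, 5×R, and 1×N: area 42 ≤ 42, yield 2·9 + 5·7 + 1·9 = 62.

62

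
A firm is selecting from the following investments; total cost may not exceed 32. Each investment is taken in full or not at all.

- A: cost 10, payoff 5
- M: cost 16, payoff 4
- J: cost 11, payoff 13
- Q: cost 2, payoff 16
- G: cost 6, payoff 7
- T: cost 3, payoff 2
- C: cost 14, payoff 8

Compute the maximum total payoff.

43

Allowing fractional choices, the relaxed optimum would be about 43.7, but investments are indivisible.
J + Q + T + C: cost 11 + 2 + 3 + 14 = 30 ≤ 32, payoff 13 + 16 + 2 + 8 = 39.
A + J + Q + G: cost 10 + 11 + 2 + 6 = 29 ≤ 32, payoff 5 + 13 + 16 + 7 = 41.
A + J + Q + G + T: cost 10 + 11 + 2 + 6 + 3 = 32 ≤ 32, payoff 5 + 13 + 16 + 7 + 2 = 43.
Best is A, J, Q, G, and T with total payoff 43.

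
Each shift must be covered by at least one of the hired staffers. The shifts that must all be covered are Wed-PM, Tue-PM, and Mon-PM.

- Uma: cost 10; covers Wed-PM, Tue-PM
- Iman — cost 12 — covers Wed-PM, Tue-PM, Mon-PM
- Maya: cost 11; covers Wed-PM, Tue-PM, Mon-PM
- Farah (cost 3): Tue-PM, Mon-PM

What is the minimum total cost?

This is an integer covering problem.
Maya alone covers Wed-PM, Tue-PM, Mon-PM — every shift.
Total cost: 11.

11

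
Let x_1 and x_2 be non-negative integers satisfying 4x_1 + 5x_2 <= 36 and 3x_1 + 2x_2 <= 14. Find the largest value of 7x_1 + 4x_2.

32

(x_1,x_2)=(4,1) is feasible, giving 32.
(x_1,x_2)=(3,2) is feasible, giving 29.
(x_1,x_2)=(4,0) is feasible, giving 28.
Maximum is 32 at (x_1,x_2)=(4,1).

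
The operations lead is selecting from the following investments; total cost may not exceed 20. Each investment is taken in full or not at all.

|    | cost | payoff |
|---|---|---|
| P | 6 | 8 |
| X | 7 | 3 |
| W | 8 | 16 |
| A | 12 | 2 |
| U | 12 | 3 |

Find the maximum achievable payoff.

Allowing fractional choices, the relaxed optimum would be about 26.6, but investments are indivisible.
X + W: cost 7 + 8 = 15 ≤ 20, payoff 3 + 16 = 19.
P + W: cost 6 + 8 = 14 ≤ 20, payoff 8 + 16 = 24.
Best is P and W with total payoff 24.

24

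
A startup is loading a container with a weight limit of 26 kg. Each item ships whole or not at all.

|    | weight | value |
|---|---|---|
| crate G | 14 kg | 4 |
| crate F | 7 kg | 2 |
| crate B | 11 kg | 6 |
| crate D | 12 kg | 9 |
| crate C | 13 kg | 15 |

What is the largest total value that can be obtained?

Allowing fractional choices, the relaxed optimum would be about 24.5, but items are indivisible.
crate B + crate C: weight 11 + 13 = 24 ≤ 26, value 6 + 15 = 21.
crate D + crate C: weight 12 + 13 = 25 ≤ 26, value 9 + 15 = 24.
Best is crate D and crate C with total value 24.

24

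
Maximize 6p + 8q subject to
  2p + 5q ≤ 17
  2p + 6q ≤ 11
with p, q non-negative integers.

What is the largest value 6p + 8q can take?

30

Relaxing integrality, the LP optimum is 33.00 at (p,q) = (5.5, 0), which is not an integer point.
(p,q)=(5,0): 2·5+5·0=10≤17, 2·5+6·0=10≤11, objective 30.
(p,q)=(4,0): 2·4+5·0=8≤17, 2·4+6·0=8≤11, objective 24.
Maximum is 30 at (p,q)=(5,0).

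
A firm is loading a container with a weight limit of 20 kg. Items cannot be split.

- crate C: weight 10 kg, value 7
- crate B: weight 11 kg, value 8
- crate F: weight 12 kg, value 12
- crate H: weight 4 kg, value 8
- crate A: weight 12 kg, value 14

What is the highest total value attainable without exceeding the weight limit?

crate H + crate A: weight 4 + 12 = 16 ≤ 20, value 8 + 14 = 22.
crate F + crate H: weight 12 + 4 = 16 ≤ 20, value 12 + 8 = 20.
crate B + crate H: weight 11 + 4 = 15 ≤ 20, value 8 + 8 = 16.
Best is crate H and crate A with total value 22.

22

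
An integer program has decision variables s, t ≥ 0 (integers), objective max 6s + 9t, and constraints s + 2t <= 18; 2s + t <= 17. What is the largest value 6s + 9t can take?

(s,t)=(4,7): 1·4+2·7=18≤18, 2·4+1·7=15≤17, objective 87.
(s,t)=(5,6): 1·5+2·6=17≤18, 2·5+1·6=16≤17, objective 84.
(s,t)=(6,5): 1·6+2·5=16≤18, 2·6+1·5=17≤17, objective 81.
No feasible integer point exceeds 87.

87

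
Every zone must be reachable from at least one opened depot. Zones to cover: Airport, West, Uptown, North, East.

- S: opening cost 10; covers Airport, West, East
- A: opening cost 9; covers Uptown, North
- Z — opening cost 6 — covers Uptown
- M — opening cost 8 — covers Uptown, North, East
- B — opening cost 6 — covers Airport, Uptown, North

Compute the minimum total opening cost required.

16

Choose S and B: together they cover Airport, West, Uptown, North, East — every zone.
Total opening cost: 10 + 6 = 16.
No cover costs less than 16.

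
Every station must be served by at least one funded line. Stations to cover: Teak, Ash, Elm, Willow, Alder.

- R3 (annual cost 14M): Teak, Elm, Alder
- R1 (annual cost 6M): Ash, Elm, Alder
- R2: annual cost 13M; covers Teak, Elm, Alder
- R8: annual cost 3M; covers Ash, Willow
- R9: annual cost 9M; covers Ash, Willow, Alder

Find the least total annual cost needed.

16

This is a weighted set-cover instance.
The greedy cost-per-new-station heuristic would pick R8, R1, and R2 for 22, but a cheaper cover exists.
Choose R2 and R8: together they cover Teak, Ash, Elm, Willow, Alder — every station.
Total annual cost: 13 + 3 = 16.
No cover costs less than 16.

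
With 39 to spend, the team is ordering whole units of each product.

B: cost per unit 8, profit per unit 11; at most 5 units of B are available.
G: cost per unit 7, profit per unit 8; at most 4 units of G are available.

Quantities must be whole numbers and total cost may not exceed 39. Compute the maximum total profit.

This is a bounded integer knapsack.
B has the best ratio (11/8); taking only B gives at most 4×11 = 44 (stopped by the cost limit).
Mixing does better — 4×B and 1×G: cost 39 ≤ 39, profit 4·11 + 1·8 = 52.

52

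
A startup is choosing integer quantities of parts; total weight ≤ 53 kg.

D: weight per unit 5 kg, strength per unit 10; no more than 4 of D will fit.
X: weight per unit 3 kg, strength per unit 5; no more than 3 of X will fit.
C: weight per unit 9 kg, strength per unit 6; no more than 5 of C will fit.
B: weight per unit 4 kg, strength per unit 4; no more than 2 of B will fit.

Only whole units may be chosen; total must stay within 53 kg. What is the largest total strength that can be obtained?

This is a bounded integer knapsack.
D has the best ratio (10/5); taking only D gives at most 4×10 = 40 (stopped by the supply cap of 4).
Mixing does better — 4×D, 3×X, 2×C, and 1×B: weight 51 ≤ 53, strength 4·10 + 3·5 + 2·6 + 1·4 = 71.

71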